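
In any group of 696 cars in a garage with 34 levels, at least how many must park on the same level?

21

If each of the 34 levels held at most 20, the total would be at most 34 × 20 = 680 < 696, a contradiction.
So at least one holds ⌈696/34⌉ = 21.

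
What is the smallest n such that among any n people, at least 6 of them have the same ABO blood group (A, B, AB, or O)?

There are 4 ABO blood groups acting as pigeonholes.
With 4 × 5 = 20 people we could place exactly 5 in each, with no class reaching 6.
One more forces some class to hold 6, so 20 + 1 = 21.

21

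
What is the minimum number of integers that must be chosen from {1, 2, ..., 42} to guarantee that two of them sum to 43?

Partition {1, …, 42} into 21 pairs: {1,42}, {2,41}, …, {21,22}.
Choosing 21 integers — say the integers 1 through 21 — takes one from each pair and avoids the property.
Choosing 22 forces two into the same pair by pigeonhole, and those sum to 43. So 22.

22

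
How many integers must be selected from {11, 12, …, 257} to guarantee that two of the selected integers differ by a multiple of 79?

80

Use the pigeonhole principle on residue classes: group the integers by remainder mod 79; there are 79 residue classes, each nonempty in this range.
Choosing one from each class (79 integers) avoids any shared remainder.
One more choice must repeat a class, so two differ by a multiple of 79. Hence 79 + 1 = 80.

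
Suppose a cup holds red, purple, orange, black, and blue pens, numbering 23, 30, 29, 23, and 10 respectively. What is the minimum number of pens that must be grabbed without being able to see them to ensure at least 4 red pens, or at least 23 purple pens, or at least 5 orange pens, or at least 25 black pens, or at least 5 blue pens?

The worst case stops just short of every target: 3 red, 22 purple, 4 orange, all 23 black, 4 blue — 3 + 22 + 4 + 23 + 4 = 56 pens.
One more pen must push some ink color to its target, so 56 + 1 = 57.

57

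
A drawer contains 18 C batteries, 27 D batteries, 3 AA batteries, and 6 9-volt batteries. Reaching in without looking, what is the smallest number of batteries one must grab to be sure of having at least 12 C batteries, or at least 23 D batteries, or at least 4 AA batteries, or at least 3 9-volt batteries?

The worst case stops just short of every target: 11 C, 22 D, 3 AA, 2 9-volt — 11 + 22 + 3 + 2 = 38 batteries.
One more battery must push some type to its target, so 38 + 1 = 39.

39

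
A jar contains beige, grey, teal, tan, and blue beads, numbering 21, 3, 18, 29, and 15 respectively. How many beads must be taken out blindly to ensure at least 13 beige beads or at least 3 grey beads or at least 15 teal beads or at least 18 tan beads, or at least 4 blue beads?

The worst case stops just short of every target: 12 beige, 2 grey, 14 teal, 17 tan, 3 blue — 12 + 2 + 14 + 17 + 3 = 48 beads.
One more bead must push some color to its target, so 48 + 1 = 49.

49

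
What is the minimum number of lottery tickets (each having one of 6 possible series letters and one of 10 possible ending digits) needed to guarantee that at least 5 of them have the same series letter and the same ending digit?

241

There are 6 × 10 = 60 (series letter, ending digit) combinations acting as pigeonholes.
With 60 × 4 = 240 lottery tickets we could place exactly 4 in each, with no (series letter, ending digit) pair reaching 5.
One more forces some (series letter, ending digit) pair to hold 5, so 240 + 1 = 241.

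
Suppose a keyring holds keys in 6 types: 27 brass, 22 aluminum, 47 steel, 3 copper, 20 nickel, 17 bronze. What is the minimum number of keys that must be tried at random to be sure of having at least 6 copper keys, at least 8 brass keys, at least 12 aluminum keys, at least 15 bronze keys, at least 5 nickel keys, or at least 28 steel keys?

The worst case stops just short of every target: 7 brass, 11 aluminum, 27 steel, all 3 copper, 4 nickel, 14 bronze — 7 + 11 + 27 + 3 + 4 + 14 = 66 keys.
One more key must push some type to its target, so 66 + 1 = 67.

67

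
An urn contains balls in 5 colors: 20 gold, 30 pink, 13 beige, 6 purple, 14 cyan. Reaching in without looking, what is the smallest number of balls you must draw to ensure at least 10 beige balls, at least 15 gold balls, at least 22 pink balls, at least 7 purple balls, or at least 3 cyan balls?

The worst case stops just short of every target: 14 gold, 21 pink, 9 beige, 6 purple, 2 cyan — 14 + 21 + 9 + 6 + 2 = 52 balls.
One more ball must push some color to its target, so 52 + 1 = 53.

53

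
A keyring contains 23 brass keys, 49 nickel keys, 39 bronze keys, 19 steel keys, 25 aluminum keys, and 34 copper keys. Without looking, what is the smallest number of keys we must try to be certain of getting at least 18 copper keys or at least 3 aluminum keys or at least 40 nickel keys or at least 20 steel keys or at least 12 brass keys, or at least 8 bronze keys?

The worst case stops just short of every target: 11 brass, 39 nickel, 7 bronze, 19 steel, 2 aluminum, 17 copper — 11 + 39 + 7 + 19 + 2 + 17 = 95 keys.
One more key must push some type to its target, so 95 + 1 = 96.

96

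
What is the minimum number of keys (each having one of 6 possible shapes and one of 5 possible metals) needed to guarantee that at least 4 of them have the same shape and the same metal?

There are 6 × 5 = 30 (shape, metal) combinations acting as pigeonholes.
With 30 × 3 = 90 keys we could place exactly 3 in each, with no (shape, metal) pair reaching 4.
One more forces some (shape, metal) pair to hold 4, so 90 + 1 = 91.

91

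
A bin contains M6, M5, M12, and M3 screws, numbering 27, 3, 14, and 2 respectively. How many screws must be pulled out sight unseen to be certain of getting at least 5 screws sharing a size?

Treat the 4 sizes as pigeonholes.
In the worst case we take at most 4 of each size, but all 3 M5 and all 2 M3 (fewer than 4), giving 4 + 3 + 4 + 2 = 13.
One more screw then forces some size to 5, so 13 + 1 = 14.

14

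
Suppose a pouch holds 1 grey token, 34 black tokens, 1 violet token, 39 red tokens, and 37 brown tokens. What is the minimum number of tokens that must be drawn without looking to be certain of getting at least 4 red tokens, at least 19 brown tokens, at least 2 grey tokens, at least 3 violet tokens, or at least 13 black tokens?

Each of the 5 colors has its own threshold; avoid all of them simultaneously.
The worst case stops just short of every target: 1 grey, 12 black, all 1 violet, 3 red, 18 brown — 1 + 12 + 1 + 3 + 18 = 35 tokens.
One more token must push some color to its target, so 35 + 1 = 36.

36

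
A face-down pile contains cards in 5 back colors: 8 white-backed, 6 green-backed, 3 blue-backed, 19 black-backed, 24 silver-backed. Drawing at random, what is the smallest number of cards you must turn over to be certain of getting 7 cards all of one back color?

28

In the worst case we take at most 6 of each back color, but all 3 blue-backed (fewer than 6), giving 6 + 6 + 3 + 6 + 6 = 27.
One more card then forces some back color to 7, so 27 + 1 = 28.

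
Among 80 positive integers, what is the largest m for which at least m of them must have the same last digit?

8

The 80 positive integers fall into 10 possible last digits.
If each of the 10 possible last digits held at most 7, the total would be at most 10 × 7 = 70 < 80, a contradiction.
So at least one holds ⌈80/10⌉ = 8.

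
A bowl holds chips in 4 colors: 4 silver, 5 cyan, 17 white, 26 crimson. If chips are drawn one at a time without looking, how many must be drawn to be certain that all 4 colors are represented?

The hardest color to obtain is silver: we could draw every other chip first — 52 − 4 = 48 chips — without a single silver one.
The next draw must be silver, so 48 + 1 = 49.

49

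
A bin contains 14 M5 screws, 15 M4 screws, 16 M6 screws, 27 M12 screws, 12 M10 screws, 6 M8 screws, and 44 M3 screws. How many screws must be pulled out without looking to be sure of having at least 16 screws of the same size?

93

Treat the 7 sizes as pigeonholes.
In the worst case we take at most 15 of each size, but all 14 M5, all 12 M10, and all 6 M8 (fewer than 15), giving 14 + 15 + 15 + 15 + 12 + 6 + 15 = 92.
One more screw then forces some size to 16, so 92 + 1 = 93.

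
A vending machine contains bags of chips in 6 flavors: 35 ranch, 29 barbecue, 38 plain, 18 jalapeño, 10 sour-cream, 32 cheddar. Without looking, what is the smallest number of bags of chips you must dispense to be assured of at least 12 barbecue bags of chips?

145

To avoid barbecue bags of chips as long as possible, exhaust the other 5 flavors first.
The worst case draws every non-barbecue bag of chips first: 35 + 38 + 18 + 10 + 32 = 133.
The next 12 draws are then forced to be barbecue, giving 133 + 12 = 145.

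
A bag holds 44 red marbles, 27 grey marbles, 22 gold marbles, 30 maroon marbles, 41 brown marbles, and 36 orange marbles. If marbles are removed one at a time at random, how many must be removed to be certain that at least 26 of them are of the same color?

Treat the 6 colors as pigeonholes.
In the worst case we take at most 25 of each color, but all 22 gold (fewer than 25), giving 25 + 25 + 22 + 25 + 25 + 25 = 147.
One more marble then forces some color to 26, so 147 + 1 = 148.

148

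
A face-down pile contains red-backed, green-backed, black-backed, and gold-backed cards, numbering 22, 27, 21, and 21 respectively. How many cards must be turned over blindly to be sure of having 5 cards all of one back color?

17

The worst case takes 4 cards of each back color without reaching 5 of any: 4 × 4 = 16.
The next card must bring some back color to 5, so 16 + 1 = 17.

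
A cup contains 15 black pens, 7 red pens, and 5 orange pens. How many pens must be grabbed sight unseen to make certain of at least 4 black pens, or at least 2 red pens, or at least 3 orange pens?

7

The worst case stops just short of every target: 3 black, 1 red, 2 orange — 3 + 1 + 2 = 6 pens.
One more pen must push some ink color to its target, so 6 + 1 = 7.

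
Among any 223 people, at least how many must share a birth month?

19

If each of the 12 months of the year held at most 18, the total would be at most 12 × 18 = 216 < 223, a contradiction.
So at least one holds ⌈223/12⌉ = 19.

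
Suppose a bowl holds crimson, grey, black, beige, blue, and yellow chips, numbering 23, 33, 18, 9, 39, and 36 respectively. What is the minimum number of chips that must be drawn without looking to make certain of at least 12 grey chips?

The worst case draws every non-grey chip first: 23 + 18 + 9 + 39 + 36 = 125.
The next 12 draws are then forced to be grey, giving 125 + 12 = 137.

137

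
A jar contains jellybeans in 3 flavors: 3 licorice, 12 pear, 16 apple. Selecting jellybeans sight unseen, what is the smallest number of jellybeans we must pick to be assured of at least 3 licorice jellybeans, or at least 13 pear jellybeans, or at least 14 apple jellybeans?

Each of the 3 flavors has its own threshold; avoid all of them simultaneously.
The worst case stops just short of every target: 2 licorice, 12 pear, 13 apple — 2 + 12 + 13 = 27 jellybeans.
One more jellybean must push some flavor to its target, so 27 + 1 = 28.

28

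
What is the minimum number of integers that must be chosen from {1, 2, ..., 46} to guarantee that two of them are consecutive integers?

24

Partition {1, …, 46} into 23 pairs: {1,2}, {3,4}, …, {45,46}.
Choosing 23 integers — say the 23 even numbers 2, 4, …, 46 — takes one from each pair and avoids the property.
Choosing 24 forces two into the same pair by pigeonhole, and those are consecutive. So 24.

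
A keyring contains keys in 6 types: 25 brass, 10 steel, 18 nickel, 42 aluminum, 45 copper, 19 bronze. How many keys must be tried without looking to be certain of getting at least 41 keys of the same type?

153

Treat the 6 types as pigeonholes.
In the worst case we take at most 40 of each type, but all 25 brass, all 10 steel, all 18 nickel, and all 19 bronze (fewer than 40), giving 25 + 10 + 18 + 40 + 40 + 19 = 152.
One more key then forces some type to 41, so 152 + 1 = 153.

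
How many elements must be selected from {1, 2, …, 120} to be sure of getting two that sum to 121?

61

Partition {1, …, 120} into 60 pairs: {1,120}, {2,119}, …, {60,61}.
Choosing 60 integers — say the integers 1 through 60 — takes one from each pair and avoids the property.
Choosing 61 forces two into the same pair by pigeonhole, and those sum to 121. So 61.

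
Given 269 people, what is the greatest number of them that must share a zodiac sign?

23

There are 12 zodiac signs, which serve as the pigeonholes.
If each of the 12 zodiac signs held at most 22, the total would be at most 12 × 22 = 264 < 269, a contradiction.
So at least one holds ⌈269/12⌉ = 23.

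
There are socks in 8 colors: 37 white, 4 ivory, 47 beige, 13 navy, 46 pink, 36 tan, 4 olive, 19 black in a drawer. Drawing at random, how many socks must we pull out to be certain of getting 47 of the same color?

206

In the worst case we take at most 46 of each color, but all 37 white, all 4 ivory, all 13 navy, all 36 tan, all 4 olive, and all 19 black (fewer than 46), giving 37 + 4 + 46 + 13 + 46 + 36 + 4 + 19 = 205.
One more sock then forces some color to 47, so 205 + 1 = 206.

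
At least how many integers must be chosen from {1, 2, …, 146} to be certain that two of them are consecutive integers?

74

Partition {1, …, 146} into 73 pairs: {1,2}, {3,4}, …, {145,146}.
Choosing 73 integers — say the 73 even numbers 2, 4, …, 146 — takes one from each pair and avoids the property.
Choosing 74 forces two into the same pair by pigeonhole, and those are consecutive. So 74.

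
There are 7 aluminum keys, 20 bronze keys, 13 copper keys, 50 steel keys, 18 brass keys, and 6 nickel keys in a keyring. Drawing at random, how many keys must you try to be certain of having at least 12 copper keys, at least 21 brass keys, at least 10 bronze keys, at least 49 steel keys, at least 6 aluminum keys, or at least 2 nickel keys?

93

The worst case stops just short of every target: 5 aluminum, 9 bronze, 11 copper, 48 steel, all 18 brass, 1 nickel — 5 + 9 + 11 + 48 + 18 + 1 = 92 keys.
One more key must push some type to its target, so 92 + 1 = 93.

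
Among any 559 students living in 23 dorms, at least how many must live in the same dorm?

25

If each of the 23 dorms held at most 24, the total would be at most 23 × 24 = 552 < 559, a contradiction.
So at least one holds ⌈559/23⌉ = 25.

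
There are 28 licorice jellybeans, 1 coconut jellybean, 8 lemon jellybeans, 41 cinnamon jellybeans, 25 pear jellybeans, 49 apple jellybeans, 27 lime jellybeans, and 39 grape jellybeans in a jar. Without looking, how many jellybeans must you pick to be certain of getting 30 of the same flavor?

In the worst case we take at most 29 of each flavor, but all 28 licorice, all 1 coconut, all 8 lemon, all 25 pear, and all 27 lime (fewer than 29), giving 28 + 1 + 8 + 29 + 25 + 29 + 27 + 29 = 176.
One more jellybean then forces some flavor to 30, so 176 + 1 = 177.

177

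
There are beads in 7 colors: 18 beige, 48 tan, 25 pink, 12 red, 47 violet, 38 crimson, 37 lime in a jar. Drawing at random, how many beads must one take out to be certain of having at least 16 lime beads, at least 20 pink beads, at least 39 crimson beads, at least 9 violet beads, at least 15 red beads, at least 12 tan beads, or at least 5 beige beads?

108

The worst case stops just short of every target: 4 beige, 11 tan, 19 pink, all 12 red, 8 violet, 38 crimson, 15 lime — 4 + 11 + 19 + 12 + 8 + 38 + 15 = 107 beads.
One more bead must push some color to its target, so 107 + 1 = 108.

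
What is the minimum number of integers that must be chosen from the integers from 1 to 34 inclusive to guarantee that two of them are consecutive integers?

Partition {1, …, 34} into 17 pairs: {1,2}, {3,4}, …, {33,34}.
Choosing 17 integers — say the 17 even numbers 2, 4, …, 34 — takes one from each pair and avoids the property.
Choosing 18 forces two into the same pair by pigeonhole, and those are consecutive. So 18.

18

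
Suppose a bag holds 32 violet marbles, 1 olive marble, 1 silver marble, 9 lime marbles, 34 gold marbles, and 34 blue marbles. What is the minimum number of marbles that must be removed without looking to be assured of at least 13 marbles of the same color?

Treat the 6 colors as pigeonholes.
In the worst case we take at most 12 of each color, but all 1 olive, all 1 silver, and all 9 lime (fewer than 12), giving 12 + 1 + 1 + 9 + 12 + 12 = 47.
One more marble then forces some color to 13, so 47 + 1 = 48.

48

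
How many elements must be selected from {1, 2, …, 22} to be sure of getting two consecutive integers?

Partition {1, …, 22} into 11 pairs: {1,2}, {3,4}, …, {21,22}.
Choosing 11 integers — say the 11 even numbers 2, 4, …, 22 — takes one from each pair and avoids the property.
Choosing 12 forces two into the same pair by pigeonhole, and those are consecutive. So 12.

12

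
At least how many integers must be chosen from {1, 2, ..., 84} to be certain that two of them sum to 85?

43

Partition {1, …, 84} into 42 pairs: {1,84}, {2,83}, …, {42,43}.
Choosing 42 integers — say the integers 1 through 42 — takes one from each pair and avoids the property.
Choosing 43 forces two into the same pair by pigeonhole, and those sum to 85. So 43.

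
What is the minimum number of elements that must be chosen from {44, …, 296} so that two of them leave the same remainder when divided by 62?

63

Group the integers by remainder mod 62; there are 62 residue classes, each nonempty in this range.
Choosing one from each class (62 integers) avoids any shared remainder.
One more choice must repeat a class, so two differ by a multiple of 62. Hence 62 + 1 = 63.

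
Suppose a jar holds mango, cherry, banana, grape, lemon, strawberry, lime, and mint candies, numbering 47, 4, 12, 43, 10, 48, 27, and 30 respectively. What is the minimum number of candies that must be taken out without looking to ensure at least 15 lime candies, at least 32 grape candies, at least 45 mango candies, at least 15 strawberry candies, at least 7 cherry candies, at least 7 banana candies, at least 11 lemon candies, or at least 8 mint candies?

The worst case stops just short of every target: 44 mango, all 4 cherry, 6 banana, 31 grape, 10 lemon, 14 strawberry, 14 lime, 7 mint — 44 + 4 + 6 + 31 + 10 + 14 + 14 + 7 = 130 candies.
One more candy must push some flavor to its target, so 130 + 1 = 131.

131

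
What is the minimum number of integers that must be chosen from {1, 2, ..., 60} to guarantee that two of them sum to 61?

31

Partition {1, …, 60} into 30 pairs: {1,60}, {2,59}, …, {30,31}.
Choosing 30 integers — say the integers 1 through 30 — takes one from each pair and avoids the property.
Choosing 31 forces two into the same pair by pigeonhole, and those sum to 61. So 31.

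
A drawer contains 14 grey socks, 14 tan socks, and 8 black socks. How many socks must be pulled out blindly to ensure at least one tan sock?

23

The worst case draws every non-tan sock first: 14 + 8 = 22.
The next draw is then forced to be tan, giving 22 + 1 = 23.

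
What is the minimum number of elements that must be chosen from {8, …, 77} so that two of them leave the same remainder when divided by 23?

24

Group the integers by remainder mod 23; there are 23 residue classes, each nonempty in this range.
Choosing one from each class (23 integers) avoids any shared remainder.
One more choice must repeat a class, so two differ by a multiple of 23. Hence 23 + 1 = 24.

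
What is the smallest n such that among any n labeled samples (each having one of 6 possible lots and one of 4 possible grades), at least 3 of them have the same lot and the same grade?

There are 6 × 4 = 24 (lot, grade) combinations acting as pigeonholes.
With 24 × 2 = 48 labeled samples we could place exactly 2 in each, with no (lot, grade) pair reaching 3.
One more forces some (lot, grade) pair to hold 3, so 48 + 1 = 49.

49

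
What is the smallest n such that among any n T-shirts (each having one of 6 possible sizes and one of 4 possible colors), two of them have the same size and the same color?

25

There are 6 × 4 = 24 (size, color) combinations acting as pigeonholes.
With 24 T-shirts we could place one in each, avoiding any repeat.
One more forces some (size, color) pair to hold 2, so 24 + 1 = 25.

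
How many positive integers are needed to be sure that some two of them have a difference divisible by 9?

Two integers differ by a multiple of 9 exactly when they share a remainder mod 9.
There are 9 residue classes mod 9, so 9 integers can all lie in distinct classes.
One more integer must repeat a residue, giving a difference divisible by 9. So n = 9 + 1 = 10.

10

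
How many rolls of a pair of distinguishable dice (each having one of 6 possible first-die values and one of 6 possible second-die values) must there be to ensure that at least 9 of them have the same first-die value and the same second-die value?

There are 6 × 6 = 36 (first-die value, second-die value) combinations acting as pigeonholes.
With 36 × 8 = 288 rolls of a pair of distinguishable dice we could place exactly 8 in each, with no (first-die value, second-die value) pair reaching 9.
One more forces some (first-die value, second-die value) pair to hold 9, so 288 + 1 = 289.

289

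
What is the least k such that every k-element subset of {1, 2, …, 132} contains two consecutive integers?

67

Partition {1, …, 132} into 66 pairs: {1,2}, {3,4}, …, {131,132}.
Choosing 66 integers — say the 66 even numbers 2, 4, …, 132 — takes one from each pair and avoids the property.
Choosing 67 forces two into the same pair by pigeonhole, and those are consecutive. So 67.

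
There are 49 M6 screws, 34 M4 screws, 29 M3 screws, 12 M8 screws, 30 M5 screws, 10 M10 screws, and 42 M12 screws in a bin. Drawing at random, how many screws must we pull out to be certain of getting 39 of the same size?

In the worst case we take at most 38 of each size, but all 34 M4, all 29 M3, all 12 M8, all 30 M5, and all 10 M10 (fewer than 38), giving 38 + 34 + 29 + 12 + 30 + 10 + 38 = 191.
One more screw then forces some size to 39, so 191 + 1 = 192.

192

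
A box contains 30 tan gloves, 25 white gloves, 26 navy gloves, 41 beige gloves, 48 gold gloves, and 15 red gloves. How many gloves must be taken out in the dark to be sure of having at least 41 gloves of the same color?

In the worst case we take at most 40 of each color, but all 30 tan, all 25 white, all 26 navy, and all 15 red (fewer than 40), giving 30 + 25 + 26 + 40 + 40 + 15 = 176.
One more glove then forces some color to 41, so 176 + 1 = 177.

177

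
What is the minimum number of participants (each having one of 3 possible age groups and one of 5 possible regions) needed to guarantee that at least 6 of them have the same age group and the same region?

76

There are 3 × 5 = 15 (age group, region) combinations acting as pigeonholes.
With 15 × 5 = 75 participants we could place exactly 5 in each, with no (age group, region) pair reaching 6.
One more forces some (age group, region) pair to hold 6, so 75 + 1 = 76.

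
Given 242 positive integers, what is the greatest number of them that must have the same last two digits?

3

There are 100 possible two-digit endings, which serve as the pigeonholes.
If each of the 100 possible two-digit endings held at most 2, the total would be at most 100 × 2 = 200 < 242, a contradiction.
So at least one holds ⌈242/100⌉ = 3.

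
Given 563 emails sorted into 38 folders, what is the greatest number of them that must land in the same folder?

The 563 emails fall into 38 folders.
If each of the 38 folders held at most 14, the total would be at most 38 × 14 = 532 < 563, a contradiction.
So at least one holds ⌈563/38⌉ = 15.

15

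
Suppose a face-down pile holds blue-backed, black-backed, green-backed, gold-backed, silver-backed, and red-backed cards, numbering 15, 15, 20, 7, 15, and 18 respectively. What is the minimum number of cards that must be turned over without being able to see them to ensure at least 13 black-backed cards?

The worst case draws every non-black-backed card first: 15 + 20 + 7 + 15 + 18 = 75.
The next 13 draws are then forced to be black-backed, giving 75 + 13 = 88.

88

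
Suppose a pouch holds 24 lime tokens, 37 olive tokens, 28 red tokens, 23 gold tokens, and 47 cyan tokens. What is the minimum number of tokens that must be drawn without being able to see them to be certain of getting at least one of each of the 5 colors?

137

The hardest color to obtain is gold: we could draw every other token first — 159 − 23 = 136 tokens — without a single gold one.
The next draw must be gold, so 136 + 1 = 137.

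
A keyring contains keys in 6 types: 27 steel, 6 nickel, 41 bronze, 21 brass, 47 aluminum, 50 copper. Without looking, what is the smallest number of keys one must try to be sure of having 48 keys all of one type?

In the worst case we take at most 47 of each type, but all 27 steel, all 6 nickel, all 41 bronze, and all 21 brass (fewer than 47), giving 27 + 6 + 41 + 21 + 47 + 47 = 189.
One more key then forces some type to 48, so 189 + 1 = 190.

190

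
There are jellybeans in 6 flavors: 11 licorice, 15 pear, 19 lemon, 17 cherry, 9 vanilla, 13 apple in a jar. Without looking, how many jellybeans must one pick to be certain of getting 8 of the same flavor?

The worst case takes 7 jellybeans of each flavor without reaching 8 of any: 6 × 7 = 42.
The next jellybean must bring some flavor to 8, so 42 + 1 = 43.

43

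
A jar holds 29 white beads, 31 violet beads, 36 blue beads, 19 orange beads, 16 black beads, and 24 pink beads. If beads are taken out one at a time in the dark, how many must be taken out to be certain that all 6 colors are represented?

The hardest color to obtain is black: we could draw every other bead first — 155 − 16 = 139 beads — without a single black one.
The next draw must be black, so 139 + 1 = 140.

140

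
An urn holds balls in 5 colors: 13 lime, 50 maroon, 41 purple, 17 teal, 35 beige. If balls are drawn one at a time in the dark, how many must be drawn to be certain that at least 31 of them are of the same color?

In the worst case we take at most 30 of each color, but all 13 lime and all 17 teal (fewer than 30), giving 13 + 30 + 30 + 17 + 30 = 120.
One more ball then forces some color to 31, so 120 + 1 = 121.

121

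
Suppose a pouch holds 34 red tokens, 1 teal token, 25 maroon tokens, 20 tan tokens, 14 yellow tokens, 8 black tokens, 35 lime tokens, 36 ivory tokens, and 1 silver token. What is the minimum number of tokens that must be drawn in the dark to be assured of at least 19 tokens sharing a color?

In the worst case we take at most 18 of each color, but all 1 teal, all 14 yellow, all 8 black, and all 1 silver (fewer than 18), giving 18 + 1 + 18 + 18 + 14 + 8 + 18 + 18 + 1 = 114.
One more token then forces some color to 19, so 114 + 1 = 115.

115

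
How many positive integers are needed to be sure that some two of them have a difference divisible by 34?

Two integers differ by a multiple of 34 exactly when they share a remainder mod 34.
There are 34 residue classes mod 34, so 34 integers can all lie in distinct classes.
One more integer must repeat a residue, giving a difference divisible by 34. So n = 34 + 1 = 35.

35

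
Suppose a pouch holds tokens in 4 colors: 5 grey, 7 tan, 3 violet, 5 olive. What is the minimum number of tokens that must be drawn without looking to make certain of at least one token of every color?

The hardest color to obtain is violet: we could draw every other token first — 20 − 3 = 17 tokens — without a single violet one.
The next draw must be violet, so 17 + 1 = 18.

18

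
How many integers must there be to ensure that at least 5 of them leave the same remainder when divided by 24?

There are 24 residue classes modulo 24 acting as pigeonholes.
With 24 × 4 = 96 integers we could place exactly 4 in each, with no class reaching 5.
One more forces some class to hold 5, so 96 + 1 = 97.

97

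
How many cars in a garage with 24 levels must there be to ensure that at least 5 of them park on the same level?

97

There are 24 levels acting as pigeonholes.
With 24 × 4 = 96 cars we could place exactly 4 in each, with no class reaching 5.
One more forces some class to hold 5, so 96 + 1 = 97.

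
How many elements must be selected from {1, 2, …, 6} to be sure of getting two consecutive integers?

4

Partition {1, …, 6} into 3 pairs: {1,2}, {3,4}, …, {5,6}.
Choosing 3 integers — say the 3 even numbers 2, 4, …, 6 — takes one from each pair and avoids the property.
Choosing 4 forces two into the same pair by pigeonhole, and those are consecutive. So 4.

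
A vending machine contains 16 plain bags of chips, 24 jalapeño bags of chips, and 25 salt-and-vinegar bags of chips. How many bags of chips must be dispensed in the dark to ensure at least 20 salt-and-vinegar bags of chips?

The worst case draws every non-salt-and-vinegar bag of chips first: 16 + 24 = 40.
The next 20 draws are then forced to be salt-and-vinegar, giving 40 + 20 = 60.

60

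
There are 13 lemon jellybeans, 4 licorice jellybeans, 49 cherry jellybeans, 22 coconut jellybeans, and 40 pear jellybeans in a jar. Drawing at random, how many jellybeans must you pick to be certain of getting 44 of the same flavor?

123

In the worst case we take at most 43 of each flavor, but all 13 lemon, all 4 licorice, all 22 coconut, and all 40 pear (fewer than 43), giving 13 + 4 + 43 + 22 + 40 = 122.
One more jellybean then forces some flavor to 44, so 122 + 1 = 123.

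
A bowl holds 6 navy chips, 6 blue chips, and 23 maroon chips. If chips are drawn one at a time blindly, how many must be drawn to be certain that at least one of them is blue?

The worst case draws every non-blue chip first: 6 + 23 = 29.
The next draw is then forced to be blue, giving 29 + 1 = 30.

30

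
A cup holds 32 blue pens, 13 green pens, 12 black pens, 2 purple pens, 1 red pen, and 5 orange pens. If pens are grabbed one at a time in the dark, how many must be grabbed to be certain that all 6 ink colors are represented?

The hardest ink color to obtain is red: we could draw every other pen first — 65 − 1 = 64 pens — without a single red one.
The next draw must be red, so 64 + 1 = 65.

65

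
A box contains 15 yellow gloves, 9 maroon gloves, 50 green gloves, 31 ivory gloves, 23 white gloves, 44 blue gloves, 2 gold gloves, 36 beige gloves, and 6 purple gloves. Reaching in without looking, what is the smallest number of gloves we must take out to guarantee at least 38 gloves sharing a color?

Treat the 9 colors as pigeonholes.
In the worst case we take at most 37 of each color, but all 15 yellow, all 9 maroon, all 31 ivory, all 23 white, all 2 gold, all 36 beige, and all 6 purple (fewer than 37), giving 15 + 9 + 37 + 31 + 23 + 37 + 2 + 36 + 6 = 196.
One more glove then forces some color to 38, so 196 + 1 = 197.

197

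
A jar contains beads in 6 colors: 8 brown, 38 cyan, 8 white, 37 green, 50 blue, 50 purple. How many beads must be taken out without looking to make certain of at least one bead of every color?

184

The hardest color to obtain is brown: we could draw every other bead first — 191 − 8 = 183 beads — without a single brown one.
The next draw must be brown, so 183 + 1 = 184.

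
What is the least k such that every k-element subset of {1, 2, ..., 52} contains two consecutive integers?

27

Partition {1, …, 52} into 26 pairs: {1,2}, {3,4}, …, {51,52}.
Choosing 26 integers — say the 26 even numbers 2, 4, …, 52 — takes one from each pair and avoids the property.
Choosing 27 forces two into the same pair by pigeonhole, and those are consecutive. So 27.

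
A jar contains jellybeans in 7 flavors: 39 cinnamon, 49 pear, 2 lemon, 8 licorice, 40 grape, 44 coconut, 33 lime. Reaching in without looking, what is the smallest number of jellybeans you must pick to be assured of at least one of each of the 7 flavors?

214

The hardest flavor to obtain is lemon: we could draw every other jellybean first — 215 − 2 = 213 jellybeans — without a single lemon one.
The next draw must be lemon, so 213 + 1 = 214.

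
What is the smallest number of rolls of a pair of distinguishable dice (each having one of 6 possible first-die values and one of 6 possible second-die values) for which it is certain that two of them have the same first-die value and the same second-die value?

There are 6 × 6 = 36 (first-die value, second-die value) combinations acting as pigeonholes.
With 36 rolls of a pair of distinguishable dice we could place one in each, avoiding any repeat.
One more forces some (first-die value, second-die value) pair to hold 2, so 36 + 1 = 37.

37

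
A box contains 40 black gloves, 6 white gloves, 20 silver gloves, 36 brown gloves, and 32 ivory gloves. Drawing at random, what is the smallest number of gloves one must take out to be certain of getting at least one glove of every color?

The hardest color to obtain is white: we could draw every other glove first — 134 − 6 = 128 gloves — without a single white one.
The next draw must be white, so 128 + 1 = 129.

129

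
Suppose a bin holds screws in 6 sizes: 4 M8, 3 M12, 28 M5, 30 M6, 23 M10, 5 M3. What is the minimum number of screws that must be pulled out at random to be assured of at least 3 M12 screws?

93

The worst case draws every non-M12 screw first: 4 + 28 + 30 + 23 + 5 = 90.
The next 3 draws are then forced to be M12, giving 90 + 3 = 93.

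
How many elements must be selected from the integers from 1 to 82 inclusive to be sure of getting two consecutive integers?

Partition {1, …, 82} into 41 pairs: {1,2}, {3,4}, …, {81,82}.
Choosing 41 integers — say the 41 even numbers 2, 4, …, 82 — takes one from each pair and avoids the property.
Choosing 42 forces two into the same pair by pigeonhole, and those are consecutive. So 42.

42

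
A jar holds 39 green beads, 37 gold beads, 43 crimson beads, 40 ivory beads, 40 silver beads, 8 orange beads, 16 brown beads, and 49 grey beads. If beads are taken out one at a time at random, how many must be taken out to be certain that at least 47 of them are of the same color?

270

Treat the 8 colors as pigeonholes.
In the worst case we take at most 46 of each color, but all 39 green, all 37 gold, all 43 crimson, all 40 ivory, all 40 silver, all 8 orange, and all 16 brown (fewer than 46), giving 39 + 37 + 43 + 40 + 40 + 8 + 16 + 46 = 269.
One more bead then forces some color to 47, so 269 + 1 = 270.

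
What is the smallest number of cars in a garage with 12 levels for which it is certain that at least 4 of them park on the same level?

There are 12 levels acting as pigeonholes.
With 12 × 3 = 36 cars we could place exactly 3 in each, with no class reaching 4.
One more forces some class to hold 4, so 36 + 1 = 37.

37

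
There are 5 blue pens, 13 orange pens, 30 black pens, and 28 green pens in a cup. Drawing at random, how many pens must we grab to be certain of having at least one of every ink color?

72

The hardest ink color to obtain is blue: we could draw every other pen first — 76 − 5 = 71 pens — without a single blue one.
The next draw must be blue, so 71 + 1 = 72.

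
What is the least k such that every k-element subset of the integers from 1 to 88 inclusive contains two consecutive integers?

Partition {1, …, 88} into 44 pairs: {1,2}, {3,4}, …, {87,88}.
Choosing 44 integers — say the 44 even numbers 2, 4, …, 88 — takes one from each pair and avoids the property.
Choosing 45 forces two into the same pair by pigeonhole, and those are consecutive. So 45.

45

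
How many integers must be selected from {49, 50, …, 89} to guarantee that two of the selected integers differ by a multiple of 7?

Group the integers by remainder mod 7; there are 7 residue classes, each nonempty in this range.
Choosing one from each class (7 integers) avoids any shared remainder.
One more choice must repeat a class, so two differ by a multiple of 7. Hence 7 + 1 = 8.

8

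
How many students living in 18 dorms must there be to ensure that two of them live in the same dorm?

There are 18 dorms acting as pigeonholes.
With 18 students we could place one in each, avoiding any repeat.
One more forces some class to hold 2, so 18 + 1 = 19.

19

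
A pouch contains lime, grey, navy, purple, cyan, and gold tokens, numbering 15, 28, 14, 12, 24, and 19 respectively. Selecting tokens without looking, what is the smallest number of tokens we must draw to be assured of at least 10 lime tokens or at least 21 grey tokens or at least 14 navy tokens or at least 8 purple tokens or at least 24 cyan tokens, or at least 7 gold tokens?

Each of the 6 colors has its own threshold; avoid all of them simultaneously.
The worst case stops just short of every target: 9 lime, 20 grey, 13 navy, 7 purple, 23 cyan, 6 gold — 9 + 20 + 13 + 7 + 23 + 6 = 78 tokens.
One more token must push some color to its target, so 78 + 1 = 79.

79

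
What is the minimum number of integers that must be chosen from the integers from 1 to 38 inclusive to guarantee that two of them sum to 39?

Partition {1, …, 38} into 19 pairs: {1,38}, {2,37}, …, {19,20}.
Choosing 19 integers — say the integers 1 through 19 — takes one from each pair and avoids the property.
Choosing 20 forces two into the same pair by pigeonhole, and those sum to 39. So 20.

20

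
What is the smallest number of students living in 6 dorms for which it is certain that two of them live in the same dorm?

7

There are 6 dorms acting as pigeonholes.
With 6 students we could place one in each, avoiding any repeat.
One more forces some class to hold 2, so 6 + 1 = 7.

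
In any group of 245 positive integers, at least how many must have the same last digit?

25

The 245 positive integers fall into 10 possible last digits.
If each of the 10 possible last digits held at most 24, the total would be at most 10 × 24 = 240 < 245, a contradiction.
So at least one holds ⌈245/10⌉ = 25.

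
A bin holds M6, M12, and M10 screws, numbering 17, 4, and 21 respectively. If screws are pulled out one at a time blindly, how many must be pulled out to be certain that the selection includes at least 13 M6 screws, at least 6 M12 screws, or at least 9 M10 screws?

25

Each of the 3 sizes has its own threshold; avoid all of them simultaneously.
The worst case stops just short of every target: 12 M6, all 4 M12, 8 M10 — 12 + 4 + 8 = 24 screws.
One more screw must push some size to its target, so 24 + 1 = 25.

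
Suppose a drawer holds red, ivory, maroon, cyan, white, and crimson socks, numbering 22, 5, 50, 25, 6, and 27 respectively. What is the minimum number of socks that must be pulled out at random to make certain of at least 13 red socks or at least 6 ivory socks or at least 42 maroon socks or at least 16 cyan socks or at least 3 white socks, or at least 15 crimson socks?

90

Each of the 6 colors has its own threshold; avoid all of them simultaneously.
The worst case stops just short of every target: 12 red, 5 ivory, 41 maroon, 15 cyan, 2 white, 14 crimson — 12 + 5 + 41 + 15 + 2 + 14 = 89 socks.
One more sock must push some color to its target, so 89 + 1 = 90.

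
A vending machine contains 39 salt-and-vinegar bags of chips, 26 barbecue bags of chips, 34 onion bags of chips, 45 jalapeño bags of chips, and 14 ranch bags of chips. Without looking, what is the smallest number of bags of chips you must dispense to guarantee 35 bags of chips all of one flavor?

In the worst case we take at most 34 of each flavor, but all 26 barbecue and all 14 ranch (fewer than 34), giving 34 + 26 + 34 + 34 + 14 = 142.
One more bag of chips then forces some flavor to 35, so 142 + 1 = 143.

143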